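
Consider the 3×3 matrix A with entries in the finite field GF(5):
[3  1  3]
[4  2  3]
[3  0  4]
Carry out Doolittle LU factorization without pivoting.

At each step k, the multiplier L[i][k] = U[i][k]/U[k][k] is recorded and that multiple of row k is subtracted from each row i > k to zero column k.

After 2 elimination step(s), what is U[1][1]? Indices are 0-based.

[col 0] pivot 3
  R1 -= 3*R0 → (0, 4, 4)  (L[1][0] := 3)
  R2 -= 1*R0 → (0, 4, 1)  (L[2][0] := 1)
[col 1] pivot 4
  R2 -= 1*R1 → (0, 0, 2)  (L[2][1] := 1)

U[1][1] = 4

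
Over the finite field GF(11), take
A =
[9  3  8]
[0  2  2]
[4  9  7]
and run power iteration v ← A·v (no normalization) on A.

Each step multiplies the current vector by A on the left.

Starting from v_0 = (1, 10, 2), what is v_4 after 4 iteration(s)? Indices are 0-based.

v_0 = (1, 10, 2).
v_1 = A·v_0 = (0, 2, 9).
v_2 = A·v_1 = (1, 0, 4).
v_3 = A·v_2 = (8, 8, 10).
v_4 = A·v_3 = (0, 3, 9).

v_4 = (0, 3, 9)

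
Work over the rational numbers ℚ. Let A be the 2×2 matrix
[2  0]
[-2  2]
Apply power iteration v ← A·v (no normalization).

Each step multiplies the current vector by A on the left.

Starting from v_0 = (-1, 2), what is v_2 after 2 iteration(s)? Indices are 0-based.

v_0 = (-1, 2).
v_1 = A·v_0 = (-2, 6).
v_2 = A·v_1 = (-4, 16).

v_2 = (-4, 16)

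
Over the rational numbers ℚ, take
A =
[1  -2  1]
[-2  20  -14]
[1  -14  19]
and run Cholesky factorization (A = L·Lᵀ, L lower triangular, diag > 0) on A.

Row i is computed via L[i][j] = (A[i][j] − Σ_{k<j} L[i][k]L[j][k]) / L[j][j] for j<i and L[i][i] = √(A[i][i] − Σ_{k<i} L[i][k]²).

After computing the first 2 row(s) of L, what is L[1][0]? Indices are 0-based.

L[1][0] = -2

Step 1: L[0][0] = √(1) = 1.
  L[1][0] = (-2) / L[0][0] = -2.
Step 2: L[1][1] = √(16) = 4.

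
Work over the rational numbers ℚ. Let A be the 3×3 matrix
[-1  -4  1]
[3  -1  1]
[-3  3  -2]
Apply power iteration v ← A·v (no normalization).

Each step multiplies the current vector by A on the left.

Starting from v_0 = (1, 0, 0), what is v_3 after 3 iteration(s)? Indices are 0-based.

v_3 = (68, -15, -21)

v_0 = (1, 0, 0).
v_1 = A·v_0 = (-1, 3, -3).
v_2 = A·v_1 = (-14, -9, 18).
v_3 = A·v_2 = (68, -15, -21).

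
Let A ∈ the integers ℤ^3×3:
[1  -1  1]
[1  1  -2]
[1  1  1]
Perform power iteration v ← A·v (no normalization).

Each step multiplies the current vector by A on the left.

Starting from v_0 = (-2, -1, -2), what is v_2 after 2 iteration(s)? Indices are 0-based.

v_0 = (-2, -1, -2).
v_1 = A·v_0 = (-3, 1, -5).
v_2 = A·v_1 = (-9, 8, -7).

v_2 = (-9, 8, -7)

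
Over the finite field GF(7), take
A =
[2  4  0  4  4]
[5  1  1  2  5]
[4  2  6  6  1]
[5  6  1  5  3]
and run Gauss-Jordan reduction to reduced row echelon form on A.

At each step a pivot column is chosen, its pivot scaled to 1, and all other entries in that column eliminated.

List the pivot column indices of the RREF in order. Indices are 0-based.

step 1: normalize row 0 (÷2) = (1, 2, 0, 2, 2)
  row 1: subtract 5×row0 = (0, 5, 1, 6, 2)
  row 2: subtract 4×row0 = (0, 1, 6, 5, 0)
  row 3: subtract 5×row0 = (0, 3, 1, 2, 0)
step 2: normalize row 1 (÷5) = (0, 1, 3, 4, 6)
  row 0: subtract 2×row1 = (1, 0, 1, 1, 4)
  row 2: subtract 1×row1 = (0, 0, 3, 1, 1)
  row 3: subtract 3×row1 = (0, 0, 6, 4, 3)
step 3: normalize row 2 (÷3) = (0, 0, 1, 5, 5)
  row 0: subtract 1×row2 = (1, 0, 0, 3, 6)
  row 1: subtract 3×row2 = (0, 1, 0, 3, 5)
  row 3: subtract 6×row2 = (0, 0, 0, 2, 1)
step 4: normalize row 3 (÷2) = (0, 0, 0, 1, 4)
  row 0: subtract 3×row3 = (1, 0, 0, 0, 1)
  row 1: subtract 3×row3 = (0, 1, 0, 0, 0)
  row 2: subtract 5×row3 = (0, 0, 1, 0, 6)

pivot columns: 0, 1, 2, 3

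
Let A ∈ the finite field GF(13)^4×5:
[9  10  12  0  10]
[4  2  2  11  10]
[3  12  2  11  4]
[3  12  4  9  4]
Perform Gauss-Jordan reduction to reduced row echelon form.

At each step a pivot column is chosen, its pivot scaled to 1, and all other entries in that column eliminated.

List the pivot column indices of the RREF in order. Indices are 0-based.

pivot columns: 0, 1, 2, 3

pivot(0,0)=9: scale R0 → (1, 4, 10, 0, 4)
  clear (1,0): R1 −= (4)R0 → (0, 12, 1, 11, 7)
  clear (2,0): R2 −= (3)R0 → (0, 0, 11, 11, 5)
  clear (3,0): R3 −= (3)R0 → (0, 0, 0, 9, 5)
pivot(1,1)=12: scale R1 → (0, 1, 12, 2, 6)
  clear (0,1): R0 −= (4)R1 → (1, 0, 1, 5, 6)
pivot(2,2)=11: scale R2 → (0, 0, 1, 1, 4)
  clear (0,2): R0 −= (1)R2 → (1, 0, 0, 4, 2)
  clear (1,2): R1 −= (12)R2 → (0, 1, 0, 3, 10)
pivot(3,3)=9: scale R3 → (0, 0, 0, 1, 2)
  clear (0,3): R0 −= (4)R3 → (1, 0, 0, 0, 7)
  clear (1,3): R1 −= (3)R3 → (0, 1, 0, 0, 4)
  clear (2,3): R2 −= (1)R3 → (0, 0, 1, 0, 2)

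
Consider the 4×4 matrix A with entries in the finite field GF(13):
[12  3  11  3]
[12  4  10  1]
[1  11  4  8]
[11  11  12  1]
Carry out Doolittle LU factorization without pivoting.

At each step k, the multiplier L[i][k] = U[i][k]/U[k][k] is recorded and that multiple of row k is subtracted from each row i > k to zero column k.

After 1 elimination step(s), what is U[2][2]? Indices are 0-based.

U[2][2] = 2

Step 1: pivot at (0,0) is 12.
  row1 ← row1 − (1)·row0  ⇒  L[1][0]=1, U row1=(0, 1, 12, 11)
  row2 ← row2 − (12)·row0  ⇒  L[2][0]=12, U row2=(0, 1, 2, 11)
  row3 ← row3 − (2)·row0  ⇒  L[3][0]=2, U row3=(0, 5, 3, 8)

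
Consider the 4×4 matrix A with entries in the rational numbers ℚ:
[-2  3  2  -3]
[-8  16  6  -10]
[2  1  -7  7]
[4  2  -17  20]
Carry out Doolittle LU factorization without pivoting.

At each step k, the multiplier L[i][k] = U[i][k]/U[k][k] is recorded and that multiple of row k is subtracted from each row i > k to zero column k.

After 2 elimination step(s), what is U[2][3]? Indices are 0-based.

U[2][3] = 2

[col 0] pivot -2
  R1 -= 4*R0 → (0, 4, -2, 2)  (L[1][0] := 4)
  R2 -= -1*R0 → (0, 4, -5, 4)  (L[2][0] := -1)
  R3 -= -2*R0 → (0, 8, -13, 14)  (L[3][0] := -2)
[col 1] pivot 4
  R2 -= 1*R1 → (0, 0, -3, 2)  (L[2][1] := 1)
  R3 -= 2*R1 → (0, 0, -9, 10)  (L[3][1] := 2)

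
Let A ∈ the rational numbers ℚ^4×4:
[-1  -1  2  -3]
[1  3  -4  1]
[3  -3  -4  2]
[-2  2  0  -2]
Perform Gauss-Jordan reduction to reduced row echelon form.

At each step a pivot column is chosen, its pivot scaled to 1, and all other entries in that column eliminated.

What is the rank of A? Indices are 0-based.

pivot(0,0)=-1: scale R0 → (1, 1, -2, 3)
  clear (1,0): R1 −= (1)R0 → (0, 2, -2, -2)
  clear (2,0): R2 −= (3)R0 → (0, -6, 2, -7)
  clear (3,0): R3 −= (-2)R0 → (0, 4, -4, 4)
pivot(1,1)=2: scale R1 → (0, 1, -1, -1)
  clear (0,1): R0 −= (1)R1 → (1, 0, -1, 4)
  clear (2,1): R2 −= (-6)R1 → (0, 0, -4, -13)
  clear (3,1): R3 −= (4)R1 → (0, 0, 0, 8)
pivot(2,2)=-4: scale R2 → (0, 0, 1, 13/4)
  clear (0,2): R0 −= (-1)R2 → (1, 0, 0, 29/4)
  clear (1,2): R1 −= (-1)R2 → (0, 1, 0, 9/4)
pivot(3,3)=8: scale R3 → (0, 0, 0, 1)
  clear (0,3): R0 −= (29/4)R3 → (1, 0, 0, 0)
  clear (1,3): R1 −= (9/4)R3 → (0, 1, 0, 0)
  clear (2,3): R2 −= (13/4)R3 → (0, 0, 1, 0)

rank = 4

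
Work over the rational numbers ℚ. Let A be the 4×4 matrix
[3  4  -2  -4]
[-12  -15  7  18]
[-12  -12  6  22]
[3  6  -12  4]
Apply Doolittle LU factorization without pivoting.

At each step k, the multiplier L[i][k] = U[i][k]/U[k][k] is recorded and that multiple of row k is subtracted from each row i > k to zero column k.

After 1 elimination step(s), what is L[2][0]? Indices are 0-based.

L[2][0] = -4

Step 1: pivot at (0,0) is 3.
  row1 ← row1 − (-4)·row0  ⇒  L[1][0]=-4, U row1=(0, 1, -1, 2)
  row2 ← row2 − (-4)·row0  ⇒  L[2][0]=-4, U row2=(0, 4, -2, 6)
  row3 ← row3 − (1)·row0  ⇒  L[3][0]=1, U row3=(0, 2, -10, 8)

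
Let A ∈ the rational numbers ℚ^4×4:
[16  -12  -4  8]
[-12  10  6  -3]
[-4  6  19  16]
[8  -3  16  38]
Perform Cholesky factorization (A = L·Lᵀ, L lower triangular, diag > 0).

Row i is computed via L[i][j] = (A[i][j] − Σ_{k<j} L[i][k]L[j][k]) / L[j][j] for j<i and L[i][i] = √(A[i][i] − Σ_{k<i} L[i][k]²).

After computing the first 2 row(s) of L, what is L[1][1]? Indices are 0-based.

L[1][1] = 1

Step 1: L[0][0] = √(16) = 4.
  L[1][0] = (-12) / L[0][0] = -3.
Step 2: L[1][1] = √(1) = 1.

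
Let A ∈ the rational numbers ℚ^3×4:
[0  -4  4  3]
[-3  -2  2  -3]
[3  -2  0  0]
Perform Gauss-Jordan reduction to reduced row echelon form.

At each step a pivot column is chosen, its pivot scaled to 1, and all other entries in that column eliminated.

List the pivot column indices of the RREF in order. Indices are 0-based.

pivot columns: 0, 1, 2

pivot(0,0): swap R0↔R1
pivot(0,0)=-3: scale R0 → (1, 2/3, -2/3, 1)
  clear (2,0): R2 −= (3)R0 → (0, -4, 2, -3)
pivot(1,1)=-4: scale R1 → (0, 1, -1, -3/4)
  clear (0,1): R0 −= (2/3)R1 → (1, 0, 0, 3/2)
  clear (2,1): R2 −= (-4)R1 → (0, 0, -2, -6)
pivot(2,2)=-2: scale R2 → (0, 0, 1, 3)
  clear (1,2): R1 −= (-1)R2 → (0, 1, 0, 9/4)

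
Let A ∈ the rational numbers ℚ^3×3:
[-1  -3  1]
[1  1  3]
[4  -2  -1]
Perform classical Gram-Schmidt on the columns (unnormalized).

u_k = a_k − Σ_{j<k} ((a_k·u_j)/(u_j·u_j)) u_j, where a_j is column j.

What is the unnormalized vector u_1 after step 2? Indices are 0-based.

Step 1: u_0 = a_0 = (-1, 1, 4).
Step 2: u_1 = a_1 − (-2/9)·u_0 = (-29/9, 11/9, -10/9).

u_1 = (-29/9, 11/9, -10/9)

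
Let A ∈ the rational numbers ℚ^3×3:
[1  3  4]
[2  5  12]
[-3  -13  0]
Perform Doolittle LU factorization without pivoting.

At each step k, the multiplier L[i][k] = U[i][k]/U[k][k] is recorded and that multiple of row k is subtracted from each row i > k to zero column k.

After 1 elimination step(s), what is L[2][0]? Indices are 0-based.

[col 0] pivot 1
  R1 -= 2*R0 → (0, -1, 4)  (L[1][0] := 2)
  R2 -= -3*R0 → (0, -4, 12)  (L[2][0] := -3)

L[2][0] = -3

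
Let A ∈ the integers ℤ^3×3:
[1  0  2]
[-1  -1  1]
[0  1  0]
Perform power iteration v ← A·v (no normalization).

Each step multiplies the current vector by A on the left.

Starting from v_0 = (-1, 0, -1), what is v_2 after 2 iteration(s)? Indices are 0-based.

v_0 = (-1, 0, -1).
v_1 = A·v_0 = (-3, 0, 0).
v_2 = A·v_1 = (-3, 3, 0).

v_2 = (-3, 3, 0)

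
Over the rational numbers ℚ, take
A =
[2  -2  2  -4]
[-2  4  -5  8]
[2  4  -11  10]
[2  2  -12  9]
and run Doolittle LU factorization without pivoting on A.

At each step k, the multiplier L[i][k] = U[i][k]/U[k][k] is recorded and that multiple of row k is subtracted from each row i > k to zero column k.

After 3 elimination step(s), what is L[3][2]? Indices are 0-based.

k=0: U[0][0]=2
  eliminate (1,0): mult=-1, new row 1: (0, 2, -3, 4); set L[1][0]=-1
  eliminate (2,0): mult=1, new row 2: (0, 6, -13, 14); set L[2][0]=1
  eliminate (3,0): mult=1, new row 3: (0, 4, -14, 13); set L[3][0]=1
k=1: U[1][1]=2
  eliminate (2,1): mult=3, new row 2: (0, 0, -4, 2); set L[2][1]=3
  eliminate (3,1): mult=2, new row 3: (0, 0, -8, 5); set L[3][1]=2
k=2: U[2][2]=-4
  eliminate (3,2): mult=2, new row 3: (0, 0, 0, 1); set L[3][2]=2

L[3][2] = 2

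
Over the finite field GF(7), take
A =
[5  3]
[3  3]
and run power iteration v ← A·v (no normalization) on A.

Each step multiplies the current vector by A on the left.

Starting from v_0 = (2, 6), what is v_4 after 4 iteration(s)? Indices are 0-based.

v_4 = (4, 0)

v_0 = (2, 6).
v_1 = A·v_0 = (0, 3).
v_2 = A·v_1 = (2, 2).
v_3 = A·v_2 = (2, 5).
v_4 = A·v_3 = (4, 0).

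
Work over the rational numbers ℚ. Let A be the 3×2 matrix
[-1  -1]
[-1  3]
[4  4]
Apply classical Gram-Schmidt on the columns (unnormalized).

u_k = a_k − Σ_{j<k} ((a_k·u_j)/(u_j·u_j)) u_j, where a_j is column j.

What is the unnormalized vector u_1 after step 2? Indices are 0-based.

u_1 = (-2/9, 34/9, 8/9)

Step 1: u_0 = a_0 = (-1, -1, 4).
Step 2: u_1 = a_1 − (7/9)·u_0 = (-2/9, 34/9, 8/9).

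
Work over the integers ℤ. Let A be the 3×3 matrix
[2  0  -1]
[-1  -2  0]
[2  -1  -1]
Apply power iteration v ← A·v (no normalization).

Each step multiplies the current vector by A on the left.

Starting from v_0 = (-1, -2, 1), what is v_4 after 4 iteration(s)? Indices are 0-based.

v_4 = (-7, -38, -26)

v_0 = (-1, -2, 1).
v_1 = A·v_0 = (-3, 5, -1).
v_2 = A·v_1 = (-5, -7, -10).
v_3 = A·v_2 = (0, 19, 7).
v_4 = A·v_3 = (-7, -38, -26).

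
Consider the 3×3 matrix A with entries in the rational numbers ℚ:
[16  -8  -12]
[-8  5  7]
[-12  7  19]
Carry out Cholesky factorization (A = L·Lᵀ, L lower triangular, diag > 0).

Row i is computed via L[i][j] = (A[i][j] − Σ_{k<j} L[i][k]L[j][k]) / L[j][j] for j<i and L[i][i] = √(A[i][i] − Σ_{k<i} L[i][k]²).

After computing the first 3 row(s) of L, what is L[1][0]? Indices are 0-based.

L[1][0] = -2

Step 1: L[0][0] = √(16) = 4.
  L[1][0] = (-8) / L[0][0] = -2.
Step 2: L[1][1] = √(1) = 1.
  L[2][0] = (-12) / L[0][0] = -3.
  L[2][1] = (1) / L[1][1] = 1.
Step 3: L[2][2] = √(9) = 3.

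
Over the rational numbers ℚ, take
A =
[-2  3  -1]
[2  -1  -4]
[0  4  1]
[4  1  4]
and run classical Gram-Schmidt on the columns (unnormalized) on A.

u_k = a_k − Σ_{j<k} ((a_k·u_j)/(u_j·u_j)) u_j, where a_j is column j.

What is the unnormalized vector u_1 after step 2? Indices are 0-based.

Step 1: u_0 = a_0 = (-2, 2, 0, 4).
Step 2: u_1 = a_1 − (-1/6)·u_0 = (8/3, -2/3, 4, 5/3).

u_1 = (8/3, -2/3, 4, 5/3)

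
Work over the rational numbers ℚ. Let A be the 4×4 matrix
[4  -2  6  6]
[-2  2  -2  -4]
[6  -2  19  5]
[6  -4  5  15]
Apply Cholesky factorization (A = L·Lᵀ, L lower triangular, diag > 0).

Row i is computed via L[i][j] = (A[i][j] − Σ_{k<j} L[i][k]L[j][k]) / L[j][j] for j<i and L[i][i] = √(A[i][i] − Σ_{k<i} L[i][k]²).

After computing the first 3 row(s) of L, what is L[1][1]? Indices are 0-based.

Step 1: L[0][0] = √(4) = 2.
  L[1][0] = (-2) / L[0][0] = -1.
Step 2: L[1][1] = √(1) = 1.
  L[2][0] = (6) / L[0][0] = 3.
  L[2][1] = (1) / L[1][1] = 1.
Step 3: L[2][2] = √(9) = 3.

L[1][1] = 1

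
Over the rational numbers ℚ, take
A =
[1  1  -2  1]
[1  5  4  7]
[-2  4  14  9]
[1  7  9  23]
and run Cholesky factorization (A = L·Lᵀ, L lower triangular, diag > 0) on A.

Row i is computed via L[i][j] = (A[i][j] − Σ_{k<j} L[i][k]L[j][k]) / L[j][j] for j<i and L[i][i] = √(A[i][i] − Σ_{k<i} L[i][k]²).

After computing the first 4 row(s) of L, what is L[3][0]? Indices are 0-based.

Step 1: L[0][0] = √(1) = 1.
  L[1][0] = (1) / L[0][0] = 1.
Step 2: L[1][1] = √(4) = 2.
  L[2][0] = (-2) / L[0][0] = -2.
  L[2][1] = (6) / L[1][1] = 3.
Step 3: L[2][2] = √(1) = 1.
  L[3][0] = (1) / L[0][0] = 1.
  L[3][1] = (6) / L[1][1] = 3.
  L[3][2] = (2) / L[2][2] = 2.
Step 4: L[3][3] = √(9) = 3.

L[3][0] = 1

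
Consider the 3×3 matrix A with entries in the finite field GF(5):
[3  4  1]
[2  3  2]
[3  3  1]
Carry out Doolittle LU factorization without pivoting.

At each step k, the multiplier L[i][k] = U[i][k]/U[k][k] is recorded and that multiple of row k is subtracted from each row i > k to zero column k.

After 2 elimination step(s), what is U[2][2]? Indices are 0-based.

U[2][2] = 4

k=0: U[0][0]=3
  eliminate (1,0): mult=4, new row 1: (0, 2, 3); set L[1][0]=4
  eliminate (2,0): mult=1, new row 2: (0, 4, 0); set L[2][0]=1
k=1: U[1][1]=2
  eliminate (2,1): mult=2, new row 2: (0, 0, 4); set L[2][1]=2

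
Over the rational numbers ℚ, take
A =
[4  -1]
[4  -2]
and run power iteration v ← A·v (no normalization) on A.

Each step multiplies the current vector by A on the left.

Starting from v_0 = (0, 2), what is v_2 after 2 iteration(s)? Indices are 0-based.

v_2 = (-4, 0)

v_0 = (0, 2).
v_1 = A·v_0 = (-2, -4).
v_2 = A·v_1 = (-4, 0).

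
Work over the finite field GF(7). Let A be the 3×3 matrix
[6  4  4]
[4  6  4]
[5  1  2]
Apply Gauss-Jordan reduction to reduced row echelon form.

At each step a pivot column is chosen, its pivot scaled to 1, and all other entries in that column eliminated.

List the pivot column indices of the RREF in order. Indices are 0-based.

pivot columns: 0, 1, 2

step 1: normalize row 0 (÷6) = (1, 3, 3)
  row 1: subtract 4×row0 = (0, 1, 6)
  row 2: subtract 5×row0 = (0, 0, 1)
step 2: normalize row 1 (÷1) = (0, 1, 6)
  row 0: subtract 3×row1 = (1, 0, 6)
step 3: normalize row 2 (÷1) = (0, 0, 1)
  row 0: subtract 6×row2 = (1, 0, 0)
  row 1: subtract 6×row2 = (0, 1, 0)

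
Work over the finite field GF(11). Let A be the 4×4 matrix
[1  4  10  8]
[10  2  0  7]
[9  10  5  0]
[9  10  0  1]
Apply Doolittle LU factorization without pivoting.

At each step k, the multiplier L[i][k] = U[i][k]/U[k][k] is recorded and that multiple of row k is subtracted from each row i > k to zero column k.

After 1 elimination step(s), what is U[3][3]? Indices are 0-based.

U[3][3] = 6

Step 1: pivot at (0,0) is 1.
  row1 ← row1 − (10)·row0  ⇒  L[1][0]=10, U row1=(0, 6, 10, 4)
  row2 ← row2 − (9)·row0  ⇒  L[2][0]=9, U row2=(0, 7, 3, 5)
  row3 ← row3 − (9)·row0  ⇒  L[3][0]=9, U row3=(0, 7, 9, 6)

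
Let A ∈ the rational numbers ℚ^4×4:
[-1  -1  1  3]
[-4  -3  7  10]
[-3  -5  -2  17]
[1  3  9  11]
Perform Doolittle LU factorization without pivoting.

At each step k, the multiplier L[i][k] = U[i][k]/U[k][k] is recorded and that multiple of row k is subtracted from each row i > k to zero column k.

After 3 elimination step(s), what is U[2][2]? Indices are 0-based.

U[2][2] = 1

[col 0] pivot -1
  R1 -= 4*R0 → (0, 1, 3, -2)  (L[1][0] := 4)
  R2 -= 3*R0 → (0, -2, -5, 8)  (L[2][0] := 3)
  R3 -= -1*R0 → (0, 2, 10, 14)  (L[3][0] := -1)
[col 1] pivot 1
  R2 -= -2*R1 → (0, 0, 1, 4)  (L[2][1] := -2)
  R3 -= 2*R1 → (0, 0, 4, 18)  (L[3][1] := 2)
[col 2] pivot 1
  R3 -= 4*R2 → (0, 0, 0, 2)  (L[3][2] := 4)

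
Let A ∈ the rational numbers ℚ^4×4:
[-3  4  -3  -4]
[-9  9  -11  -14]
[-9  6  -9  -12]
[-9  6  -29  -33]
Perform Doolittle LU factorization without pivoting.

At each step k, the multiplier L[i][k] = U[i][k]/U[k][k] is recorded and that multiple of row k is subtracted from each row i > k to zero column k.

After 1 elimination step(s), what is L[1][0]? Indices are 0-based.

Step 1: pivot at (0,0) is -3.
  row1 ← row1 − (3)·row0  ⇒  L[1][0]=3, U row1=(0, -3, -2, -2)
  row2 ← row2 − (3)·row0  ⇒  L[2][0]=3, U row2=(0, -6, 0, 0)
  row3 ← row3 − (3)·row0  ⇒  L[3][0]=3, U row3=(0, -6, -20, -21)

L[1][0] = 3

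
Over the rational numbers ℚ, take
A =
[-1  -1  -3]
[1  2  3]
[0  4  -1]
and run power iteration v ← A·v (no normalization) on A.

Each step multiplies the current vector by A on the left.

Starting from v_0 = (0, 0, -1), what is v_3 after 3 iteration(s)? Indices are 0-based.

v_3 = (42, -42, 13)

v_0 = (0, 0, -1).
v_1 = A·v_0 = (3, -3, 1).
v_2 = A·v_1 = (-3, 0, -13).
v_3 = A·v_2 = (42, -42, 13).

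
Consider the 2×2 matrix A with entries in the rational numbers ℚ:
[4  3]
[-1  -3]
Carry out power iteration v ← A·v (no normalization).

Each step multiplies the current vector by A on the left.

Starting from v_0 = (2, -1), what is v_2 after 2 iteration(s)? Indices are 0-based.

v_2 = (23, -8)

v_0 = (2, -1).
v_1 = A·v_0 = (5, 1).
v_2 = A·v_1 = (23, -8).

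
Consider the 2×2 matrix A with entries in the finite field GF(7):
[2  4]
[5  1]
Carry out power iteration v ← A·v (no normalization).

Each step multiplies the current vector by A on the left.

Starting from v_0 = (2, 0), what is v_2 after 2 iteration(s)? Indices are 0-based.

v_0 = (2, 0).
v_1 = A·v_0 = (4, 3).
v_2 = A·v_1 = (6, 2).

v_2 = (6, 2)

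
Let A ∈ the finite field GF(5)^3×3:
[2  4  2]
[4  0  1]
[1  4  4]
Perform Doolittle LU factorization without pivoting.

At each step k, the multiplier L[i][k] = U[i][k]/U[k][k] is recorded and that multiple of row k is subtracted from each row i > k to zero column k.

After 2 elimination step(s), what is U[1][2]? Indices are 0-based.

Step 1: pivot at (0,0) is 2.
  row1 ← row1 − (2)·row0  ⇒  L[1][0]=2, U row1=(0, 2, 2)
  row2 ← row2 − (3)·row0  ⇒  L[2][0]=3, U row2=(0, 2, 3)
Step 2: pivot at (1,1) is 2.
  row2 ← row2 − (1)·row1  ⇒  L[2][1]=1, U row2=(0, 0, 1)

U[1][2] = 2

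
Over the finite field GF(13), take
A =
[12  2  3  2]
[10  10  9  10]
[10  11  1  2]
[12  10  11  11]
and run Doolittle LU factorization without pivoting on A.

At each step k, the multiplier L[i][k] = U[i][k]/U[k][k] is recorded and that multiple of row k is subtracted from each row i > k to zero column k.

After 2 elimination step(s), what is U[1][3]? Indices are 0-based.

U[1][3] = 4

[col 0] pivot 12
  R1 -= 3*R0 → (0, 4, 0, 4)  (L[1][0] := 3)
  R2 -= 3*R0 → (0, 5, 5, 9)  (L[2][0] := 3)
  R3 -= 1*R0 → (0, 8, 8, 9)  (L[3][0] := 1)
[col 1] pivot 4
  R2 -= 11*R1 → (0, 0, 5, 4)  (L[2][1] := 11)
  R3 -= 2*R1 → (0, 0, 8, 1)  (L[3][1] := 2)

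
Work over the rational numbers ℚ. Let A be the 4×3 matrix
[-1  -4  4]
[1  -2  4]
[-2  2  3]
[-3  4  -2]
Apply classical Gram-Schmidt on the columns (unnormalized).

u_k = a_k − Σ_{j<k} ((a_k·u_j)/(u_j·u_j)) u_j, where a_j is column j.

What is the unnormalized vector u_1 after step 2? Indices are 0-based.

Step 1: u_0 = a_0 = (-1, 1, -2, -3).
Step 2: u_1 = a_1 − (-14/15)·u_0 = (-74/15, -16/15, 2/15, 6/5).

u_1 = (-74/15, -16/15, 2/15, 6/5)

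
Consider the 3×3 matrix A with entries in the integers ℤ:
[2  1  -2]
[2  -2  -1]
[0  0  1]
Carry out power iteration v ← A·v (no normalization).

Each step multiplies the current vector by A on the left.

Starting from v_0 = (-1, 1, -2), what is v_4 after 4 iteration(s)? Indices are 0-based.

v_4 = (62, 78, -2)

v_0 = (-1, 1, -2).
v_1 = A·v_0 = (3, -2, -2).
v_2 = A·v_1 = (8, 12, -2).
v_3 = A·v_2 = (32, -6, -2).
v_4 = A·v_3 = (62, 78, -2).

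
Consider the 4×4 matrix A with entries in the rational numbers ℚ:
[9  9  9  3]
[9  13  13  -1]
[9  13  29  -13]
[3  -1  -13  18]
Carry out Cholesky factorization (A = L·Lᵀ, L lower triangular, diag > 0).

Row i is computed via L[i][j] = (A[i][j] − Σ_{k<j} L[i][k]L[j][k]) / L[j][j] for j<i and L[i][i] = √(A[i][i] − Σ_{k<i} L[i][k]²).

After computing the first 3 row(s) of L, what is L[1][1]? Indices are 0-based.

Step 1: L[0][0] = √(9) = 3.
  L[1][0] = (9) / L[0][0] = 3.
Step 2: L[1][1] = √(4) = 2.
  L[2][0] = (9) / L[0][0] = 3.
  L[2][1] = (4) / L[1][1] = 2.
Step 3: L[2][2] = √(16) = 4.

L[1][1] = 2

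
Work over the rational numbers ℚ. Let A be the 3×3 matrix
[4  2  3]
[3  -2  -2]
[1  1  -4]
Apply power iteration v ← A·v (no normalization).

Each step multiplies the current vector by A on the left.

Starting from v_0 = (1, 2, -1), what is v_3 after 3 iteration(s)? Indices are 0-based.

v_3 = (104, 175, 130)

v_0 = (1, 2, -1).
v_1 = A·v_0 = (5, 1, 7).
v_2 = A·v_1 = (43, -1, -22).
v_3 = A·v_2 = (104, 175, 130).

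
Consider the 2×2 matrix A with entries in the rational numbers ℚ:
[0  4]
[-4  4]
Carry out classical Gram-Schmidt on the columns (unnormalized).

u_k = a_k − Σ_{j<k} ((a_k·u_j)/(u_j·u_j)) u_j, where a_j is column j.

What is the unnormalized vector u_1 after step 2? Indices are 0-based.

u_1 = (4, 0)

Step 1: u_0 = a_0 = (0, -4).
Step 2: u_1 = a_1 − (-1)·u_0 = (4, 0).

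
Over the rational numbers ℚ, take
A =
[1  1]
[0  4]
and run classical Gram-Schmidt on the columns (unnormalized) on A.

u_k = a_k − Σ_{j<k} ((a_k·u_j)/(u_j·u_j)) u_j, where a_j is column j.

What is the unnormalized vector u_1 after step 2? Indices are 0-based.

u_1 = (0, 4)

Step 1: u_0 = a_0 = (1, 0).
Step 2: u_1 = a_1 − (1)·u_0 = (0, 4).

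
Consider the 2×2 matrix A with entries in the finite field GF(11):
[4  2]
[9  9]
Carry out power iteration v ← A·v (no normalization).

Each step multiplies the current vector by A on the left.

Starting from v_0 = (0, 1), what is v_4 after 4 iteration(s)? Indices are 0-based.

v_4 = (4, 6)

v_0 = (0, 1).
v_1 = A·v_0 = (2, 9).
v_2 = A·v_1 = (4, 0).
v_3 = A·v_2 = (5, 3).
v_4 = A·v_3 = (4, 6).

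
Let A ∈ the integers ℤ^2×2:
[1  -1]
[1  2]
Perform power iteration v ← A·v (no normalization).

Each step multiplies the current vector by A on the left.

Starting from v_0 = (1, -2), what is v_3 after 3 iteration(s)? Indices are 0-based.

v_3 = (9, 0)

v_0 = (1, -2).
v_1 = A·v_0 = (3, -3).
v_2 = A·v_1 = (6, -3).
v_3 = A·v_2 = (9, 0).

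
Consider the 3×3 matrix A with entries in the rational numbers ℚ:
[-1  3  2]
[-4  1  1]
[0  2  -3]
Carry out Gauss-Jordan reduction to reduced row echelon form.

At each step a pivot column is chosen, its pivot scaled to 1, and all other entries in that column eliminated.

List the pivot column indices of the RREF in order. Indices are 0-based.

[1] R0 /= -1  ⇒  (1, -3, -2)
     R1 -= -4·R0  ⇒  (0, -11, -7)
[2] R1 /= -11  ⇒  (0, 1, 7/11)
     R0 -= -3·R1  ⇒  (1, 0, -1/11)
     R2 -= 2·R1  ⇒  (0, 0, -47/11)
[3] R2 /= -47/11  ⇒  (0, 0, 1)
     R0 -= -1/11·R2  ⇒  (1, 0, 0)
     R1 -= 7/11·R2  ⇒  (0, 1, 0)

pivot columns: 0, 1, 2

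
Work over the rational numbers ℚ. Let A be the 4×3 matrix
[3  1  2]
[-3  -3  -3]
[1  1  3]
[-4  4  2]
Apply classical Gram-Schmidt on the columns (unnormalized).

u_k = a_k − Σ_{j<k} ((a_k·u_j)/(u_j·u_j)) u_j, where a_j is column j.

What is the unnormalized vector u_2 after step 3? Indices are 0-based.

u_2 = (8/117, 25/39, 209/117, 2/117)

Step 1: u_0 = a_0 = (3, -3, 1, -4).
Step 2: u_1 = a_1 − (-3/35)·u_0 = (44/35, -114/35, 38/35, 128/35).
Step 3: u_2 = a_2 − (2/7)·u_0 − (100/117)·u_1 = (8/117, 25/39, 209/117, 2/117).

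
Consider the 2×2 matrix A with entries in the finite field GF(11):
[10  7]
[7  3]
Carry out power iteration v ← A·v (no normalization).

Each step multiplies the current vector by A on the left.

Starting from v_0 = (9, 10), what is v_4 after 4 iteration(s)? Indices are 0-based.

v_4 = (4, 5)

v_0 = (9, 10).
v_1 = A·v_0 = (6, 5).
v_2 = A·v_1 = (7, 2).
v_3 = A·v_2 = (7, 0).
v_4 = A·v_3 = (4, 5).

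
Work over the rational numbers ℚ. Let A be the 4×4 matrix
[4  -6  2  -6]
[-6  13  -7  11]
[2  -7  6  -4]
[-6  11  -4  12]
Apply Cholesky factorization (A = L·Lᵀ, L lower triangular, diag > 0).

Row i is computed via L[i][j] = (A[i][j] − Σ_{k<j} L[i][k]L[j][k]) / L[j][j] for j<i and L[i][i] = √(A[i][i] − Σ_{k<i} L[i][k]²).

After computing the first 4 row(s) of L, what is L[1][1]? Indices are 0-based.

Step 1: L[0][0] = √(4) = 2.
  L[1][0] = (-6) / L[0][0] = -3.
Step 2: L[1][1] = √(4) = 2.
  L[2][0] = (2) / L[0][0] = 1.
  L[2][1] = (-4) / L[1][1] = -2.
Step 3: L[2][2] = √(1) = 1.
  L[3][0] = (-6) / L[0][0] = -3.
  L[3][1] = (2) / L[1][1] = 1.
  L[3][2] = (1) / L[2][2] = 1.
Step 4: L[3][3] = √(1) = 1.

L[1][1] = 2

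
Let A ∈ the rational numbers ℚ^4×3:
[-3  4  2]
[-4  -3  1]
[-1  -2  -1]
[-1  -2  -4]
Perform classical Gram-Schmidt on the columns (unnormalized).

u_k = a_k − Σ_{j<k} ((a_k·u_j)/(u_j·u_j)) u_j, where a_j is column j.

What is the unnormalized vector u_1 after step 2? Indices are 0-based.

Step 1: u_0 = a_0 = (-3, -4, -1, -1).
Step 2: u_1 = a_1 − (4/27)·u_0 = (40/9, -65/27, -50/27, -50/27).

u_1 = (40/9, -65/27, -50/27, -50/27)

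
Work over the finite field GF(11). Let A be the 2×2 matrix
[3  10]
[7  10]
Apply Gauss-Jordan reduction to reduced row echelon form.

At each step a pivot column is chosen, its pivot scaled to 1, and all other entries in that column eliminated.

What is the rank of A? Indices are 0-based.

step 1: normalize row 0 (÷3) = (1, 7)
  row 1: subtract 7×row0 = (0, 5)
step 2: normalize row 1 (÷5) = (0, 1)
  row 0: subtract 7×row1 = (1, 0)

rank = 2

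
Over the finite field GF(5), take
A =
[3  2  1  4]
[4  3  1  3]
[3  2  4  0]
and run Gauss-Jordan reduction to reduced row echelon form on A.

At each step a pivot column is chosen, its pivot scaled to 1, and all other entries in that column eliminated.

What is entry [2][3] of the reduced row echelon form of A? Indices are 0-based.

[1] R0 /= 3  ⇒  (1, 4, 2, 3)
     R1 -= 4·R0  ⇒  (0, 2, 3, 1)
     R2 -= 3·R0  ⇒  (0, 0, 3, 1)
[2] R1 /= 2  ⇒  (0, 1, 4, 3)
     R0 -= 4·R1  ⇒  (1, 0, 1, 1)
[3] R2 /= 3  ⇒  (0, 0, 1, 2)
     R0 -= 1·R2  ⇒  (1, 0, 0, 4)
     R1 -= 4·R2  ⇒  (0, 1, 0, 0)

M[2][3] = 2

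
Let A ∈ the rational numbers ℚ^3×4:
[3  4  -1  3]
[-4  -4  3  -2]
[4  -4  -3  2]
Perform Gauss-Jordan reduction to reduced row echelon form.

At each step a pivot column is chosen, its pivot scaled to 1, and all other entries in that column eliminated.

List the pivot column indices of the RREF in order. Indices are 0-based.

step 1: normalize row 0 (÷3) = (1, 4/3, -1/3, 1)
  row 1: subtract -4×row0 = (0, 4/3, 5/3, 2)
  row 2: subtract 4×row0 = (0, -28/3, -5/3, -2)
step 2: normalize row 1 (÷4/3) = (0, 1, 5/4, 3/2)
  row 0: subtract 4/3×row1 = (1, 0, -2, -1)
  row 2: subtract -28/3×row1 = (0, 0, 10, 12)
step 3: normalize row 2 (÷10) = (0, 0, 1, 6/5)
  row 0: subtract -2×row2 = (1, 0, 0, 7/5)
  row 1: subtract 5/4×row2 = (0, 1, 0, 0)

pivot columns: 0, 1, 2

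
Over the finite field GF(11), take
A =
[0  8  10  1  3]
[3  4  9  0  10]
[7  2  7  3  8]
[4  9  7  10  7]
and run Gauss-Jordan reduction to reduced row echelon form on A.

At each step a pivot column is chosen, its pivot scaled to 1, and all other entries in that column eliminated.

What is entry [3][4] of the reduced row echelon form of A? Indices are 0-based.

M[3][4] = 8

pivot(0,0): swap R0↔R1
pivot(0,0)=3: scale R0 → (1, 5, 3, 0, 7)
  clear (2,0): R2 −= (7)R0 → (0, 0, 8, 3, 3)
  clear (3,0): R3 −= (4)R0 → (0, 0, 6, 10, 1)
pivot(1,1)=8: scale R1 → (0, 1, 4, 7, 10)
  clear (0,1): R0 −= (5)R1 → (1, 0, 5, 9, 1)
pivot(2,2)=8: scale R2 → (0, 0, 1, 10, 10)
  clear (0,2): R0 −= (5)R2 → (1, 0, 0, 3, 6)
  clear (1,2): R1 −= (4)R2 → (0, 1, 0, 0, 3)
  clear (3,2): R3 −= (6)R2 → (0, 0, 0, 5, 7)
pivot(3,3)=5: scale R3 → (0, 0, 0, 1, 8)
  clear (0,3): R0 −= (3)R3 → (1, 0, 0, 0, 4)
  clear (2,3): R2 −= (10)R3 → (0, 0, 1, 0, 7)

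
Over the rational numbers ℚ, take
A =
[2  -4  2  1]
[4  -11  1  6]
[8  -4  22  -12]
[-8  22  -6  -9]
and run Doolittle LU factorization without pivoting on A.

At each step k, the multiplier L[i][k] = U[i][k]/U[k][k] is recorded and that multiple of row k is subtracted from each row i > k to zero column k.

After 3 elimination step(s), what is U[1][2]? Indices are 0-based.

U[1][2] = -3

[col 0] pivot 2
  R1 -= 2*R0 → (0, -3, -3, 4)  (L[1][0] := 2)
  R2 -= 4*R0 → (0, 12, 14, -16)  (L[2][0] := 4)
  R3 -= -4*R0 → (0, 6, 2, -5)  (L[3][0] := -4)
[col 1] pivot -3
  R2 -= -4*R1 → (0, 0, 2, 0)  (L[2][1] := -4)
  R3 -= -2*R1 → (0, 0, -4, 3)  (L[3][1] := -2)
[col 2] pivot 2
  R3 -= -2*R2 → (0, 0, 0, 3)  (L[3][2] := -2)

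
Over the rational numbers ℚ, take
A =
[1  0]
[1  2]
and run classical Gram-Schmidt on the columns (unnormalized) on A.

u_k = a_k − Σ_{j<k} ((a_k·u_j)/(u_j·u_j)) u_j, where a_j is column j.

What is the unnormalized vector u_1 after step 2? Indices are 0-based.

Step 1: u_0 = a_0 = (1, 1).
Step 2: u_1 = a_1 − (1)·u_0 = (-1, 1).

u_1 = (-1, 1)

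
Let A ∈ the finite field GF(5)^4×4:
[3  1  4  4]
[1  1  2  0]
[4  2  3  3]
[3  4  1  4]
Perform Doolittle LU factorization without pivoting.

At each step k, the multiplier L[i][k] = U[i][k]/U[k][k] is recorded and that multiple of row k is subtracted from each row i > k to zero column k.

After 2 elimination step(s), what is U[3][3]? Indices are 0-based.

[col 0] pivot 3
  R1 -= 2*R0 → (0, 4, 4, 2)  (L[1][0] := 2)
  R2 -= 3*R0 → (0, 4, 1, 1)  (L[2][0] := 3)
  R3 -= 1*R0 → (0, 3, 2, 0)  (L[3][0] := 1)
[col 1] pivot 4
  R2 -= 1*R1 → (0, 0, 2, 4)  (L[2][1] := 1)
  R3 -= 2*R1 → (0, 0, 4, 1)  (L[3][1] := 2)

U[3][3] = 1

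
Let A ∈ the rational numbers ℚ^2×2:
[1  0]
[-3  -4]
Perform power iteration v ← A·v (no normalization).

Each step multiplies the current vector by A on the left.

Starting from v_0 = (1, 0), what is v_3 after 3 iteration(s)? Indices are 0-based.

v_3 = (1, -39)

v_0 = (1, 0).
v_1 = A·v_0 = (1, -3).
v_2 = A·v_1 = (1, 9).
v_3 = A·v_2 = (1, -39).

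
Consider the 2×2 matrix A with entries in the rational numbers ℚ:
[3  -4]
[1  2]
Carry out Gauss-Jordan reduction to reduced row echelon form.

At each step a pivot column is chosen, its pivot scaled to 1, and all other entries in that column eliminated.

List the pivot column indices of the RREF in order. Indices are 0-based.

step 1: normalize row 0 (÷3) = (1, -4/3)
  row 1: subtract 1×row0 = (0, 10/3)
step 2: normalize row 1 (÷10/3) = (0, 1)
  row 0: subtract -4/3×row1 = (1, 0)

pivot columns: 0, 1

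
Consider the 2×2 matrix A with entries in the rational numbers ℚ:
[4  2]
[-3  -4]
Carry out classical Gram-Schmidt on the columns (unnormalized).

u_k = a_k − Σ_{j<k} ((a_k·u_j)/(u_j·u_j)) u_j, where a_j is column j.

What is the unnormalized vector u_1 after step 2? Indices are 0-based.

u_1 = (-6/5, -8/5)

Step 1: u_0 = a_0 = (4, -3).
Step 2: u_1 = a_1 − (4/5)·u_0 = (-6/5, -8/5).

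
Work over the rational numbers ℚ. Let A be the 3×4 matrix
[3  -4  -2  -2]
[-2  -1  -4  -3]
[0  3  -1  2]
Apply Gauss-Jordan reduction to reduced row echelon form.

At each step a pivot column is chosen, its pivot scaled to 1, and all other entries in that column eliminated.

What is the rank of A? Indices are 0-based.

pivot(0,0)=3: scale R0 → (1, -4/3, -2/3, -2/3)
  clear (1,0): R1 −= (-2)R0 → (0, -11/3, -16/3, -13/3)
pivot(1,1)=-11/3: scale R1 → (0, 1, 16/11, 13/11)
  clear (0,1): R0 −= (-4/3)R1 → (1, 0, 14/11, 10/11)
  clear (2,1): R2 −= (3)R1 → (0, 0, -59/11, -17/11)
pivot(2,2)=-59/11: scale R2 → (0, 0, 1, 17/59)
  clear (0,2): R0 −= (14/11)R2 → (1, 0, 0, 32/59)
  clear (1,2): R1 −= (16/11)R2 → (0, 1, 0, 45/59)

rank = 3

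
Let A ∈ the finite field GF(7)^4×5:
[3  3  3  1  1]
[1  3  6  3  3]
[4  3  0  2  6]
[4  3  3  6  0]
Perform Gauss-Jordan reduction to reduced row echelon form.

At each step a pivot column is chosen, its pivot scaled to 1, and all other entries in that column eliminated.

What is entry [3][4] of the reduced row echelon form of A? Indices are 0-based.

M[3][4] = 6

pivot(0,0)=3: scale R0 → (1, 1, 1, 5, 5)
  clear (1,0): R1 −= (1)R0 → (0, 2, 5, 5, 5)
  clear (2,0): R2 −= (4)R0 → (0, 6, 3, 3, 0)
  clear (3,0): R3 −= (4)R0 → (0, 6, 6, 0, 1)
pivot(1,1)=2: scale R1 → (0, 1, 6, 6, 6)
  clear (0,1): R0 −= (1)R1 → (1, 0, 2, 6, 6)
  clear (2,1): R2 −= (6)R1 → (0, 0, 2, 2, 6)
  clear (3,1): R3 −= (6)R1 → (0, 0, 5, 6, 0)
pivot(2,2)=2: scale R2 → (0, 0, 1, 1, 3)
  clear (0,2): R0 −= (2)R2 → (1, 0, 0, 4, 0)
  clear (1,2): R1 −= (6)R2 → (0, 1, 0, 0, 2)
  clear (3,2): R3 −= (5)R2 → (0, 0, 0, 1, 6)
pivot(3,3)=1: scale R3 → (0, 0, 0, 1, 6)
  clear (0,3): R0 −= (4)R3 → (1, 0, 0, 0, 4)
  clear (2,3): R2 −= (1)R3 → (0, 0, 1, 0, 4)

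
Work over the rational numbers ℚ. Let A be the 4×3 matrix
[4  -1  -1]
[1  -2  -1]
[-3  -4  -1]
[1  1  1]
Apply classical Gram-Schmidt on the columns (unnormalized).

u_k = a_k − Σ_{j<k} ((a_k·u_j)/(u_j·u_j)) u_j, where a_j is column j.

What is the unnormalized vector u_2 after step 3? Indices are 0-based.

u_2 = (-2/109, -21/545, 113/545, 80/109)

Step 1: u_0 = a_0 = (4, 1, -3, 1).
Step 2: u_1 = a_1 − (7/27)·u_0 = (-55/27, -61/27, -29/9, 20/27).
Step 3: u_2 = a_2 − (-1/27)·u_0 − (223/545)·u_1 = (-2/109, -21/545, 113/545, 80/109).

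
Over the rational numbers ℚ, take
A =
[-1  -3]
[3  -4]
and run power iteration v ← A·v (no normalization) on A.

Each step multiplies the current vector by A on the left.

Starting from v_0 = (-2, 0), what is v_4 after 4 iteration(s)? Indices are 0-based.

v_4 = (322, -30)

v_0 = (-2, 0).
v_1 = A·v_0 = (2, -6).
v_2 = A·v_1 = (16, 30).
v_3 = A·v_2 = (-106, -72).
v_4 = A·v_3 = (322, -30).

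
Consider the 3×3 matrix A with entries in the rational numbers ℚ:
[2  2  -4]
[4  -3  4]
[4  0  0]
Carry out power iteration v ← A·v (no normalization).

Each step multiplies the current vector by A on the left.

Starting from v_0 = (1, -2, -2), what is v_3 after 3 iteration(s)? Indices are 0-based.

v_0 = (1, -2, -2).
v_1 = A·v_0 = (6, 2, 4).
v_2 = A·v_1 = (0, 34, 24).
v_3 = A·v_2 = (-28, -6, 0).

v_3 = (-28, -6, 0)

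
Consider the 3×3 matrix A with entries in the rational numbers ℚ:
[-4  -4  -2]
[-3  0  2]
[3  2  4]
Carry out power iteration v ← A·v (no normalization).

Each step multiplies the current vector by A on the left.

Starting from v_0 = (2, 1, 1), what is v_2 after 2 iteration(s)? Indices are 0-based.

v_0 = (2, 1, 1).
v_1 = A·v_0 = (-14, -4, 12).
v_2 = A·v_1 = (48, 66, -2).

v_2 = (48, 66, -2)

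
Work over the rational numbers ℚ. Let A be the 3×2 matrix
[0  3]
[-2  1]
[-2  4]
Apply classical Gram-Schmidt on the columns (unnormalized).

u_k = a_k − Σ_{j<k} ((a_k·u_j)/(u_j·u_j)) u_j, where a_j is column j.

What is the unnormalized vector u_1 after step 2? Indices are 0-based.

Step 1: u_0 = a_0 = (0, -2, -2).
Step 2: u_1 = a_1 − (-5/4)·u_0 = (3, -3/2, 3/2).

u_1 = (3, -3/2, 3/2)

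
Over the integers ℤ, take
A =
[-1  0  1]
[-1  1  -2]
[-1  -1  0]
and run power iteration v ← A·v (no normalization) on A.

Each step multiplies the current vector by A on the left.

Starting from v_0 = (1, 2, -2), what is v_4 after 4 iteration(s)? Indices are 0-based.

v_0 = (1, 2, -2).
v_1 = A·v_0 = (-3, 5, -3).
v_2 = A·v_1 = (0, 14, -2).
v_3 = A·v_2 = (-2, 18, -14).
v_4 = A·v_3 = (-12, 48, -16).

v_4 = (-12, 48, -16)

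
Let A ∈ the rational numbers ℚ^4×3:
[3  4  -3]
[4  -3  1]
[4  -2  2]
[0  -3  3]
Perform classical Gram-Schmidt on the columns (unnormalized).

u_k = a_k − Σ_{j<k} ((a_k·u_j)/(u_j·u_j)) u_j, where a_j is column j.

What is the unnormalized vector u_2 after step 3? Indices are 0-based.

Step 1: u_0 = a_0 = (3, 4, 4, 0).
Step 2: u_1 = a_1 − (-8/41)·u_0 = (188/41, -91/41, -50/41, -3).
Step 3: u_2 = a_2 − (3/41)·u_0 − (-562/747)·u_1 = (172/747, -719/747, 590/747, 185/249).

u_2 = (172/747, -719/747, 590/747, 185/249)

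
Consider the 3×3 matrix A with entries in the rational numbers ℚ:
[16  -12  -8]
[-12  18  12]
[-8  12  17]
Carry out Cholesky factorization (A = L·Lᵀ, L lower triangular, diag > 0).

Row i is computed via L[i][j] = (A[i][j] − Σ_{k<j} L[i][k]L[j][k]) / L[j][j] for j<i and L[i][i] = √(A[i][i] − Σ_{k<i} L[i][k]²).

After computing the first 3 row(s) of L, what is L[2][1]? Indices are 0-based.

L[2][1] = 2

Step 1: L[0][0] = √(16) = 4.
  L[1][0] = (-12) / L[0][0] = -3.
Step 2: L[1][1] = √(9) = 3.
  L[2][0] = (-8) / L[0][0] = -2.
  L[2][1] = (6) / L[1][1] = 2.
Step 3: L[2][2] = √(9) = 3.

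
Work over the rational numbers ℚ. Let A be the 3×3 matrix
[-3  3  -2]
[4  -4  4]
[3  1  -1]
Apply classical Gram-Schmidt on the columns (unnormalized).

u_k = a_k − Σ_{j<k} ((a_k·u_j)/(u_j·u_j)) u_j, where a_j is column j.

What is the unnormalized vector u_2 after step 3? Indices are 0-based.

u_2 = (16/25, 12/25, 0)

Step 1: u_0 = a_0 = (-3, 4, 3).
Step 2: u_1 = a_1 − (-11/17)·u_0 = (18/17, -24/17, 50/17).
Step 3: u_2 = a_2 − (19/34)·u_0 − (-91/100)·u_1 = (16/25, 12/25, 0).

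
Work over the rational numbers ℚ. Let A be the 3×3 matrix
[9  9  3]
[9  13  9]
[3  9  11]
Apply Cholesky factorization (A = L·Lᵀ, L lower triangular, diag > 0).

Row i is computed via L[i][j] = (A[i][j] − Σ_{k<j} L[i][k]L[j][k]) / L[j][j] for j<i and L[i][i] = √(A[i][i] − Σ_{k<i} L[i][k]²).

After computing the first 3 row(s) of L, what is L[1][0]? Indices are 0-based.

L[1][0] = 3

Step 1: L[0][0] = √(9) = 3.
  L[1][0] = (9) / L[0][0] = 3.
Step 2: L[1][1] = √(4) = 2.
  L[2][0] = (3) / L[0][0] = 1.
  L[2][1] = (6) / L[1][1] = 3.
Step 3: L[2][2] = √(1) = 1.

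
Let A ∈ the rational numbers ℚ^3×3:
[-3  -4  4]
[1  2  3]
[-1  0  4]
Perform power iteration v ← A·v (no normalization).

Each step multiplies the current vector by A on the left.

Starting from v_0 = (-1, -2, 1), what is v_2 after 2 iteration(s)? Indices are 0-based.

v_0 = (-1, -2, 1).
v_1 = A·v_0 = (15, -2, 5).
v_2 = A·v_1 = (-17, 26, 5).

v_2 = (-17, 26, 5)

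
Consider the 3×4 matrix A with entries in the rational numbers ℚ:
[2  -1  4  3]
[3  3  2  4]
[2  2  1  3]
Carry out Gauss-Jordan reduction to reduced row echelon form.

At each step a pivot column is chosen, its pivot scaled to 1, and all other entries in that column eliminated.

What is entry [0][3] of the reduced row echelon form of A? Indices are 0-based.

pivot(0,0)=2: scale R0 → (1, -1/2, 2, 3/2)
  clear (1,0): R1 −= (3)R0 → (0, 9/2, -4, -1/2)
  clear (2,0): R2 −= (2)R0 → (0, 3, -3, 0)
pivot(1,1)=9/2: scale R1 → (0, 1, -8/9, -1/9)
  clear (0,1): R0 −= (-1/2)R1 → (1, 0, 14/9, 13/9)
  clear (2,1): R2 −= (3)R1 → (0, 0, -1/3, 1/3)
pivot(2,2)=-1/3: scale R2 → (0, 0, 1, -1)
  clear (0,2): R0 −= (14/9)R2 → (1, 0, 0, 3)
  clear (1,2): R1 −= (-8/9)R2 → (0, 1, 0, -1)

M[0][3] = 3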